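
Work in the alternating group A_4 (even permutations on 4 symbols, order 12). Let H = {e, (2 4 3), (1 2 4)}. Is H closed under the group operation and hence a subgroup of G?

(2 4 3) ∈ H but its inverse (2 3 4) ∉ H, so H is not a subgroup.

No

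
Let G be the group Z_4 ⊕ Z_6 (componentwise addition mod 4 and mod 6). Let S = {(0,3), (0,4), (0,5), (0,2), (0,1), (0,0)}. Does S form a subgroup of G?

Yes

|S| = 6 divides |G| = 24, consistent with Lagrange.
S contains the identity, every element's inverse is in S, and S is closed under +: it is a subgroup.
In fact S = ⟨(0,1)⟩.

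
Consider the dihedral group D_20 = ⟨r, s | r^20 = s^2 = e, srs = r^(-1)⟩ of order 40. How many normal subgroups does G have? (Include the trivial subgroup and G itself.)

G has 48 subgroups. Checking conjugation-invariance by order — order 1: 1/1 normal; order 2: 1/21 normal; order 4: 1/11 normal; order 5: 1/1 normal; order 8: 0/5 normal; order 10: 1/5 normal; order 20: 3/3 normal; order 40: 1/1 normal.
Total normal subgroups: 9.

9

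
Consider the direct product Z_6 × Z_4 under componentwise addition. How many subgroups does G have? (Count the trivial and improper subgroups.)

|G| = 24, so by Lagrange every subgroup order divides 24. Divisors: 1, 2, 3, 4, 6, 8, 12, 24.
Subgroups by order — order 1: 1; order 2: 3; order 3: 1; order 4: 3; order 6: 3; order 8: 1; order 12: 3; order 24: 1.
Total: 1 + 3 + 1 + 3 + 3 + 1 + 3 + 1 = 16.

16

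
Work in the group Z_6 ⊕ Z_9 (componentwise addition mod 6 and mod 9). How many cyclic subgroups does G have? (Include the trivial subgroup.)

16

Each element a generates a cyclic subgroup ⟨a⟩; distinct elements may generate the same one (a cyclic group of order d has φ(d) generators).
Cyclic subgroups by order — order 1: 1; order 2: 1; order 3: 4; order 6: 4; order 9: 3; order 18: 3.
Total: 16.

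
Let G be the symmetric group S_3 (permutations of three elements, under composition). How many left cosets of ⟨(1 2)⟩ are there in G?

3

|⟨(1 2)⟩| = 2 and |G| = 6.
By Lagrange, [G : H] = |G|/|H| = 6/2 = 3.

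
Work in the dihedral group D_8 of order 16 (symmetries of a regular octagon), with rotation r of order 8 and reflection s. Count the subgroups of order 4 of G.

5

|G| = 16 and 4 | 16, so subgroups of order 4 are possible by Lagrange.
The subgroups of order 4 are: {e, r^2, r^4, r^6}; {e, r^4, r^2s, r^6s}; {e, r^4, r^3s, r^7s}; {e, r^4, s, r^4s}; … (5 in all).
So G has 5 subgroups of order 4.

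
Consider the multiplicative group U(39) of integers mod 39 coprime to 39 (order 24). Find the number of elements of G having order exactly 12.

The elements of order 12 are: 2, 7, 11, 19, 20, 28, 32, 37.
That's 8.

8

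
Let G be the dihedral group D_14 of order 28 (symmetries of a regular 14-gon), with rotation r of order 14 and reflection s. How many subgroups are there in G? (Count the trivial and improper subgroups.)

|G| = 28, so by Lagrange every subgroup order divides 28. Divisors: 1, 2, 4, 7, 14, 28.
Subgroups by order — order 1: 1; order 2: 15; order 4: 7; order 7: 1; order 14: 3; order 28: 1.
Total: 1 + 15 + 7 + 1 + 3 + 1 = 28.

28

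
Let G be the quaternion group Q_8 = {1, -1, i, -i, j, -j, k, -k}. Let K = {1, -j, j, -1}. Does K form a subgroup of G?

Yes

|K| = 4 divides |G| = 8, consistent with Lagrange.
K contains the identity, every element's inverse is in K, and K is closed under ·: it is a subgroup.
In fact K = ⟨j⟩.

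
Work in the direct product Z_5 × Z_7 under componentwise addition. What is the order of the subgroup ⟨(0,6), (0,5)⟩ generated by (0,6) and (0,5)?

|⟨(0,6)⟩| = 7 and |⟨(0,5)⟩| = 7, so |H| is a multiple of lcm(7, 7) = 7 and divides |G| = 35.
Closing under the operation: H = {(0,0), (0,1), (0,2), (0,3), (0,4), (0,5), (0,6)}, so |H| = 7.

7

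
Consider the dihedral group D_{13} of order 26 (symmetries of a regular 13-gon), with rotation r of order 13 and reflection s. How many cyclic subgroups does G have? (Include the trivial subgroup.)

15

Each element a generates a cyclic subgroup ⟨a⟩; distinct elements may generate the same one (a cyclic group of order d has φ(d) generators).
Cyclic subgroups by order — order 1: 1; order 2: 13; order 13: 1.
Total: 15.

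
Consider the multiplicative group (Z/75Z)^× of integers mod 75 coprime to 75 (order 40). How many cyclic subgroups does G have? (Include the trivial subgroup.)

12

Group the elements of G by the cyclic subgroup they generate; each cyclic subgroup of order d accounts for φ(d) elements.
Cyclic subgroups by order — order 1: 1; order 2: 3; order 4: 2; order 5: 1; order 10: 3; order 20: 2.
Total: 12.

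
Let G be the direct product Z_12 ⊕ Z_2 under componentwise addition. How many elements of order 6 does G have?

6

An element (a,b) has order lcm(ord(a), ord(b)); count pairs with lcm equal to 6.
Enumerating gives 6 such elements.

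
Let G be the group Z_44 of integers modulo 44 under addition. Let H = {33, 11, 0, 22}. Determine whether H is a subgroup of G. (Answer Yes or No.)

Yes

|H| = 4 divides |G| = 44, consistent with Lagrange.
H contains the identity, every element's inverse is in H, and H is closed under +: it is a subgroup.
In fact H = ⟨33⟩.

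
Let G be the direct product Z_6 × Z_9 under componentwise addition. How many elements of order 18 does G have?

18

An element (a,b) has order lcm(ord(a), ord(b)); count pairs with lcm equal to 18.
Enumerating gives 18 such elements.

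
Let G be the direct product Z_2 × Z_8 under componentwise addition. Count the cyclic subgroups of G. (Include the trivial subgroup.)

Each element a generates a cyclic subgroup ⟨a⟩; distinct elements may generate the same one (a cyclic group of order d has φ(d) generators).
Cyclic subgroups by order — order 1: 1; order 2: 3; order 4: 2; order 8: 2.
Total: 8.

8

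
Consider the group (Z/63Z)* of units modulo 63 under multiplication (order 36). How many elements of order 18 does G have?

0

No element of G has order 18 (even though 18 | 36).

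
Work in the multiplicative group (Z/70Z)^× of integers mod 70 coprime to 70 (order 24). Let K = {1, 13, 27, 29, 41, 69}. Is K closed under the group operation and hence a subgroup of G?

Closure fails: 69 · 13 = 57 ∉ K. So K is not a subgroup.

No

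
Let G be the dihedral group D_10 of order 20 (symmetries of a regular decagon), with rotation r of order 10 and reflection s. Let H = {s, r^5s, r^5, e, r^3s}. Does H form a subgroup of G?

No

Closure fails: s · r^3s = r^7 ∉ H. So H is not a subgroup.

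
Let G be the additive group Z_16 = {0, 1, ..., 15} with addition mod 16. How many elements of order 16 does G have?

8

In a cyclic group of order 16, the number of elements of order d (for d | 16) is φ(d).
φ(16) = 8.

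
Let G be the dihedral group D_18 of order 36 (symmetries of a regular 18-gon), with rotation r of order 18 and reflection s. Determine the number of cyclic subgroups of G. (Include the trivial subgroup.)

24

Each element a generates a cyclic subgroup ⟨a⟩; distinct elements may generate the same one (a cyclic group of order d has φ(d) generators).
Cyclic subgroups by order — order 1: 1; order 2: 19; order 3: 1; order 6: 1; order 9: 1; order 18: 1.
Total: 24.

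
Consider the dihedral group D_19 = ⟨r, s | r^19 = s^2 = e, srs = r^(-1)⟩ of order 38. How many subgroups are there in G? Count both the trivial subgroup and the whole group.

22

|G| = 38, so by Lagrange every subgroup order divides 38. Divisors: 1, 2, 19, 38.
Subgroups by order — order 1: 1; order 2: 19; order 19: 1; order 38: 1.
Total: 1 + 19 + 1 + 1 = 22.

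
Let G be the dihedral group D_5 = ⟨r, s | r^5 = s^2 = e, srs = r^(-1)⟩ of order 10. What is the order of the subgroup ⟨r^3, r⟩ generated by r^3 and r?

5

|⟨r^3⟩| = 5 and |⟨r⟩| = 5, so |H| is a multiple of lcm(5, 5) = 5 and divides |G| = 10.
Closing under the operation: H = {e, r, r^2, r^3, r^4}, so |H| = 5.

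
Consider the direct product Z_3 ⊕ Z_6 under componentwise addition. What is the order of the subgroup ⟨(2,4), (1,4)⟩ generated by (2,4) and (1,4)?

9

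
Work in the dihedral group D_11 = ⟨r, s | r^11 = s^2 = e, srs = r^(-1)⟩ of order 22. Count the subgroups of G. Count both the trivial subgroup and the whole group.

|G| = 22, so by Lagrange every subgroup order divides 22. Divisors: 1, 2, 11, 22.
Subgroups by order — order 1: 1; order 2: 11; order 11: 1; order 22: 1.
Total: 1 + 11 + 1 + 1 = 14.

14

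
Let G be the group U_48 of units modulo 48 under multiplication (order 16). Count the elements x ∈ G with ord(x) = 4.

8

The elements of order 4 are: 5, 11, 13, 19, 29, 35, 37, 43.
That's 8.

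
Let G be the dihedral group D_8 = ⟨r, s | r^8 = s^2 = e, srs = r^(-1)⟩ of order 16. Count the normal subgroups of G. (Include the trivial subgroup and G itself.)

7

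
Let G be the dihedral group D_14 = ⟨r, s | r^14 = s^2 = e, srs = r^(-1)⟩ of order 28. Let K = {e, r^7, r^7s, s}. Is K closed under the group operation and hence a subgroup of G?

|K| = 4 divides |G| = 28, consistent with Lagrange.
K contains the identity, every element's inverse is in K, and K is closed under ·: it is a subgroup.

Yes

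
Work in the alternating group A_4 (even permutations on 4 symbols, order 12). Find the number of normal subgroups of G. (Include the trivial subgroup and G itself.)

3

G has 10 subgroups. Checking conjugation-invariance by order — order 1: 1/1 normal; order 2: 0/3 normal; order 3: 0/4 normal; order 4: 1/1 normal; order 12: 1/1 normal.
Total normal subgroups: 3.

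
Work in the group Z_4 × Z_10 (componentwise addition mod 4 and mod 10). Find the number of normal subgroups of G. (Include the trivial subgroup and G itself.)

16

G is abelian, so every subgroup is normal.
G has 16 subgroups in total, hence 16 normal subgroups.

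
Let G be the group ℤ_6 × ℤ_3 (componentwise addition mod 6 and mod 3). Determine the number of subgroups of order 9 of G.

1

|G| = 18 and 9 | 18, so subgroups of order 9 are possible by Lagrange.
The subgroups of order 9 are: {(0,0), (0,1), (0,2), (2,0), (2,1), (2,2), (4,0), (4,1), (4,2)}.
So G has 1 subgroup of order 9.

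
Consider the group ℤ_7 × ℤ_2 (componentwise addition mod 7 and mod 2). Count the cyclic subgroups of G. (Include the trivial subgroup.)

Each element a generates a cyclic subgroup ⟨a⟩; distinct elements may generate the same one (a cyclic group of order d has φ(d) generators).
Cyclic subgroups by order — order 1: 1; order 2: 1; order 7: 1; order 14: 1.
Total: 4.

4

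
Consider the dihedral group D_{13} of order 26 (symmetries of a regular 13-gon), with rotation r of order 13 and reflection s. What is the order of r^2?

13

Computing powers of r^2: the smallest k with (r^2)^k = e is k = 13.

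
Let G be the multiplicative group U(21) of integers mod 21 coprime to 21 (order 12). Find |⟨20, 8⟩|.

4

|⟨20⟩| = 2 and |⟨8⟩| = 2, so |H| is a multiple of lcm(2, 2) = 2 and divides |G| = 12.
Closing under the operation: H = {1, 8, 13, 20}, so |H| = 4.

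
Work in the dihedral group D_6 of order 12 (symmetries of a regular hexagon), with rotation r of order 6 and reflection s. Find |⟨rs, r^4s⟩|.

4

|⟨rs⟩| = 2 and |⟨r^4s⟩| = 2, so |H| is a multiple of lcm(2, 2) = 2 and divides |G| = 12.
Closing under the operation: H = {e, r^3, rs, r^4s}, so |H| = 4.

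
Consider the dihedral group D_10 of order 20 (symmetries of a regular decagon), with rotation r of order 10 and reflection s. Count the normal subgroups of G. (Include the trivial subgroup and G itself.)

7

G has 22 subgroups. Checking conjugation-invariance by order — order 1: 1/1 normal; order 2: 1/11 normal; order 4: 0/5 normal; order 5: 1/1 normal; order 10: 3/3 normal; order 20: 1/1 normal.
Total normal subgroups: 7.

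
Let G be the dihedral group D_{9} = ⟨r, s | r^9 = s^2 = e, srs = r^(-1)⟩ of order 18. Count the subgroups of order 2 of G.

|G| = 18 and 2 | 18, so subgroups of order 2 are possible by Lagrange.
The subgroups of order 2 are: {e, r^2s}; {e, r^3s}; {e, r^4s}; {e, r^5s}; … (9 in all).
So G has 9 subgroups of order 2.

9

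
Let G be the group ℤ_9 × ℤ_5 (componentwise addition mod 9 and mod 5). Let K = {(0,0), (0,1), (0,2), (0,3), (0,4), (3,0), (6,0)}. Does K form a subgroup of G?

No

|K| = 7 does not divide |G| = 45, so by Lagrange K is not a subgroup.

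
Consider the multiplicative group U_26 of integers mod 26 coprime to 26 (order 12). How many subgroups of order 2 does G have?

|G| = 12 and 2 | 12, so subgroups of order 2 are possible by Lagrange.
The subgroups of order 2 are: {1, 25}.
So G has 1 subgroup of order 2.

1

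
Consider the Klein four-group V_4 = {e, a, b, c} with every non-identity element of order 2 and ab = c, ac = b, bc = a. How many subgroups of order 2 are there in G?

3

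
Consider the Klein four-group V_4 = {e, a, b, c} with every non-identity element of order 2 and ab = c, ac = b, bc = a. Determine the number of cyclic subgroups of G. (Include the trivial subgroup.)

Group the elements of G by the cyclic subgroup they generate; each cyclic subgroup of order d accounts for φ(d) elements.
Cyclic subgroups by order — order 1: 1; order 2: 3.
Total: 4.

4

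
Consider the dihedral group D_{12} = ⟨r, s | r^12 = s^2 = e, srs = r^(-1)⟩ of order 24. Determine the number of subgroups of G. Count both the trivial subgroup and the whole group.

34

|G| = 24, so by Lagrange every subgroup order divides 24. Divisors: 1, 2, 3, 4, 6, 8, 12, 24.
Subgroups by order — order 1: 1; order 2: 13; order 3: 1; order 4: 7; order 6: 5; order 8: 3; order 12: 3; order 24: 1.
Total: 1 + 13 + 1 + 7 + 5 + 3 + 3 + 1 = 34.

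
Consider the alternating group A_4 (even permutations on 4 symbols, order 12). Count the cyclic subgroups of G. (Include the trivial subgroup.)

8

Group the elements of G by the cyclic subgroup they generate; each cyclic subgroup of order d accounts for φ(d) elements.
Cyclic subgroups by order — order 1: 1; order 2: 3; order 3: 4.
Total: 8.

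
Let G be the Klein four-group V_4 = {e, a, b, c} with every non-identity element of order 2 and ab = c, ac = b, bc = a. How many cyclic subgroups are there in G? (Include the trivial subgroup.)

Group the elements of G by the cyclic subgroup they generate; each cyclic subgroup of order d accounts for φ(d) elements.
Cyclic subgroups by order — order 1: 1; order 2: 3.
Total: 4.

4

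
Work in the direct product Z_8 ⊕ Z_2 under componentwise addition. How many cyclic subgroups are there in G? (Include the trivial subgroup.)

8

Each element a generates a cyclic subgroup ⟨a⟩; distinct elements may generate the same one (a cyclic group of order d has φ(d) generators).
Cyclic subgroups by order — order 1: 1; order 2: 3; order 4: 2; order 8: 2.
Total: 8.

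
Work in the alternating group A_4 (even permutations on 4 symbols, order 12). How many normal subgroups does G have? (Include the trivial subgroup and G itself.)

G has 10 subgroups. Checking conjugation-invariance by order — order 1: 1/1 normal; order 2: 0/3 normal; order 3: 0/4 normal; order 4: 1/1 normal; order 12: 1/1 normal.
Total normal subgroups: 3.

3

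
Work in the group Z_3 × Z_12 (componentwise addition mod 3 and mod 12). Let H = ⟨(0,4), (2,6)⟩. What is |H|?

|⟨(0,4)⟩| = 3 and |⟨(2,6)⟩| = 6, so |H| is a multiple of lcm(3, 6) = 6 and divides |G| = 36.
Closing under the operation: H = {(0,0), (0,2), (0,4), (0,6), (0,8), (0,10), (1,0), (1,2), (1,4), (1,6), (1,8), (1,10), (2,0), (2,2), (2,4), (2,6), (2,8), (2,10)}, so |H| = 18.

18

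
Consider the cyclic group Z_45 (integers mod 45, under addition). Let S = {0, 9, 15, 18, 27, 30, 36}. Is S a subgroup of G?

No

|S| = 7 does not divide |G| = 45, so by Lagrange S is not a subgroup.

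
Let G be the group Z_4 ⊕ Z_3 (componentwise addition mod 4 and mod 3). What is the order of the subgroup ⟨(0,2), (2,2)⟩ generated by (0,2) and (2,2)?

6

|⟨(0,2)⟩| = 3 and |⟨(2,2)⟩| = 6, so |H| is a multiple of lcm(3, 6) = 6 and divides |G| = 12.
Closing under the operation: H = {(0,0), (0,1), (0,2), (2,0), (2,1), (2,2)}, so |H| = 6.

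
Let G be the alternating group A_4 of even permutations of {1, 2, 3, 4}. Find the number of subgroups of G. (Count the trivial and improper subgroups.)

10

|G| = 12, so by Lagrange every subgroup order divides 12. Divisors: 1, 2, 3, 4, 6, 12.
Subgroups by order — order 1: 1; order 2: 3; order 3: 4; order 4: 1; order 6: 0; order 12: 1.
Total: 1 + 3 + 4 + 1 + 0 + 1 = 10.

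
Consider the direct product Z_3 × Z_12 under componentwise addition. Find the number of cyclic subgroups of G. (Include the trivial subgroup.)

15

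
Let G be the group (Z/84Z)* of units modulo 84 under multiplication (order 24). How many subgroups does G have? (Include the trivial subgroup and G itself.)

32

|G| = 24, so by Lagrange every subgroup order divides 24. Divisors: 1, 2, 3, 4, 6, 8, 12, 24.
Subgroups by order — order 1: 1; order 2: 7; order 3: 1; order 4: 7; order 6: 7; order 8: 1; order 12: 7; order 24: 1.
Total: 1 + 7 + 1 + 7 + 7 + 1 + 7 + 1 = 32.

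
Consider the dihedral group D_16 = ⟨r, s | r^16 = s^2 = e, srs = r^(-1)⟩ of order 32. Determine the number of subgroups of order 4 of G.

|G| = 32 and 4 | 32, so subgroups of order 4 are possible by Lagrange.
The subgroups of order 4 are: {e, r^8, r^2s, r^10s}; {e, r^8, r^3s, r^11s}; {e, r^4, r^8, r^12}; {e, r^8, r^4s, r^12s}; … (9 in all).
So G has 9 subgroups of order 4.

9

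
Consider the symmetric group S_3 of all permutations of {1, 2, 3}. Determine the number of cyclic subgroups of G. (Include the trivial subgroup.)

A cyclic subgroup of order d is generated by each of its φ(d) elements of order d, so the cyclic subgroups of order d number (#elements of order d)/φ(d).
Cyclic subgroups by order — order 1: 1; order 2: 3; order 3: 1.
Total: 5.

5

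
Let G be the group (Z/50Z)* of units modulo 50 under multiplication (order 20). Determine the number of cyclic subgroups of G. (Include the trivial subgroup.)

6

A cyclic subgroup of order d is generated by each of its φ(d) elements of order d, so the cyclic subgroups of order d number (#elements of order d)/φ(d).
Cyclic subgroups by order — order 1: 1; order 2: 1; order 4: 1; order 5: 1; order 10: 1; order 20: 1.
Total: 6.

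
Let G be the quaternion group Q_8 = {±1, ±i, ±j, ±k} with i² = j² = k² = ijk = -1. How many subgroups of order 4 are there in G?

|G| = 8 and 4 | 8, so subgroups of order 4 are possible by Lagrange.
The subgroups of order 4 are: {1, -1, i, -i}; {1, -1, j, -j}; {1, -1, k, -k}.
So G has 3 subgroups of order 4.

3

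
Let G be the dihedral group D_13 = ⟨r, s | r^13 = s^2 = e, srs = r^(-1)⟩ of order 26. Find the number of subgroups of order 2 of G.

13

|G| = 26 and 2 | 26, so subgroups of order 2 are possible by Lagrange.
The subgroups of order 2 are: {e, r^10s}; {e, r^11s}; {e, r^12s}; {e, r^2s}; … (13 in all).
So G has 13 subgroups of order 2.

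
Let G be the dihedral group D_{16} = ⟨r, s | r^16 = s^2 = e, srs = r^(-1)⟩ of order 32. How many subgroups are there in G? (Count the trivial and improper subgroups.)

36

|G| = 32, so by Lagrange every subgroup order divides 32. Divisors: 1, 2, 4, 8, 16, 32.
Subgroups by order — order 1: 1; order 2: 17; order 4: 9; order 8: 5; order 16: 3; order 32: 1.
Total: 1 + 17 + 9 + 5 + 3 + 1 = 36.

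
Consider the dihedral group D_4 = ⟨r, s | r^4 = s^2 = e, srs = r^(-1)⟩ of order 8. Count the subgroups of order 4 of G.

3

|G| = 8 and 4 | 8, so subgroups of order 4 are possible by Lagrange.
The subgroups of order 4 are: {e, r, r^2, r^3}; {e, r^2, s, r^2s}; {e, r^2, rs, r^3s}.
So G has 3 subgroups of order 4.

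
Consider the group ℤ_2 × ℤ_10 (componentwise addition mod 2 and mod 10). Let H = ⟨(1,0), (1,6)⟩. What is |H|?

10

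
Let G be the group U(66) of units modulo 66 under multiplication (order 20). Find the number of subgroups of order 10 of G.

3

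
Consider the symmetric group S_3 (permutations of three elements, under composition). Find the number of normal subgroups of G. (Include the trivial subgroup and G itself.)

G has 6 subgroups. Checking conjugation-invariance by order — order 1: 1/1 normal; order 2: 0/3 normal; order 3: 1/1 normal; order 6: 1/1 normal.
Total normal subgroups: 3.

3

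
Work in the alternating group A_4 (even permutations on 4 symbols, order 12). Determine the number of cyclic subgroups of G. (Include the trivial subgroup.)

8

Group the elements of G by the cyclic subgroup they generate; each cyclic subgroup of order d accounts for φ(d) elements.
Cyclic subgroups by order — order 1: 1; order 2: 3; order 3: 4.
Total: 8.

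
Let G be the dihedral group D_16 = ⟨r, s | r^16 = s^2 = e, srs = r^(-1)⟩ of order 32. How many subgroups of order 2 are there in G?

|G| = 32 and 2 | 32, so subgroups of order 2 are possible by Lagrange.
The subgroups of order 2 are: {e, r^10s}; {e, r^11s}; {e, r^12s}; {e, r^13s}; … (17 in all).
So G has 17 subgroups of order 2.

17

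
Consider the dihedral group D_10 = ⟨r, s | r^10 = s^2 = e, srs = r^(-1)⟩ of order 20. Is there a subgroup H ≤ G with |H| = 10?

10 | 20. A subgroup of order 10 is {e, r, r^2, r^3, r^4, r^5, r^6, r^7, r^8, r^9}.

Yes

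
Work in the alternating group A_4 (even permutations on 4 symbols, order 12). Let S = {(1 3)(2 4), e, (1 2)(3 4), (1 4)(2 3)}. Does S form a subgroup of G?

Yes

|S| = 4 divides |G| = 12, consistent with Lagrange.
S contains the identity, every element's inverse is in S, and S is closed under ∘: it is a subgroup.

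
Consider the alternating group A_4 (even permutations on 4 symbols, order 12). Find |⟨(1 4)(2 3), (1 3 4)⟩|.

|⟨(1 4)(2 3)⟩| = 2 and |⟨(1 3 4)⟩| = 3, so |H| is a multiple of lcm(2, 3) = 6 and divides |G| = 12.
Closing {(1 4)(2 3), (1 3 4)} under the group operation gives all of G, so |H| = 12.

12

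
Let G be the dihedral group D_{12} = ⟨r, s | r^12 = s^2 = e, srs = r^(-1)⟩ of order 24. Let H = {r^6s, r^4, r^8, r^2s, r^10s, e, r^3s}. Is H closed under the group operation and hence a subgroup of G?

No

|H| = 7 does not divide |G| = 24, so by Lagrange H is not a subgroup.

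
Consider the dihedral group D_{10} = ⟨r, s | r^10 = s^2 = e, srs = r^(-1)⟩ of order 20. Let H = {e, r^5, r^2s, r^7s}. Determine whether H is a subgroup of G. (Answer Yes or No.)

|H| = 4 divides |G| = 20, consistent with Lagrange.
H contains the identity, every element's inverse is in H, and H is closed under ·: it is a subgroup.

Yes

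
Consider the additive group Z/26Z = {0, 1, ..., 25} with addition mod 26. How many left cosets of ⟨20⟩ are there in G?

2

|⟨20⟩| = 13 and |G| = 26.
By Lagrange, [G : H] = |G|/|H| = 26/13 = 2.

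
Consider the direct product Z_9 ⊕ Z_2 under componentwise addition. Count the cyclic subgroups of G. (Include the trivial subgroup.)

6

Group the elements of G by the cyclic subgroup they generate; each cyclic subgroup of order d accounts for φ(d) elements.
Cyclic subgroups by order — order 1: 1; order 2: 1; order 3: 1; order 6: 1; order 9: 1; order 18: 1.
Total: 6.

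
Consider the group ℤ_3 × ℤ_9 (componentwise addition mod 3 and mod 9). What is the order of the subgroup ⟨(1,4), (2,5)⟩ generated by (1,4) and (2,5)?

9

|⟨(1,4)⟩| = 9 and |⟨(2,5)⟩| = 9, so |H| is a multiple of lcm(9, 9) = 9 and divides |G| = 27.
Closing under the operation: H = {(0,0), (0,3), (0,6), (1,1), (1,4), (1,7), (2,2), (2,5), (2,8)}, so |H| = 9.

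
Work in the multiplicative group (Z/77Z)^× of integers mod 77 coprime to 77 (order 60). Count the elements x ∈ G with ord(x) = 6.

The elements of order 6 are: 10, 12, 32, 45, 54, 65.
That's 6.

6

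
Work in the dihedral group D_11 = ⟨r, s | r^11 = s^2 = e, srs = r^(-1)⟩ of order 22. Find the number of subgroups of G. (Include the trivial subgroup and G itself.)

|G| = 22, so by Lagrange every subgroup order divides 22. Divisors: 1, 2, 11, 22.
Subgroups by order — order 1: 1; order 2: 11; order 11: 1; order 22: 1.
Total: 1 + 11 + 1 + 1 = 14.

14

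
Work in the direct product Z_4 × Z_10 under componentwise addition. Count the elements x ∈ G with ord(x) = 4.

4

An element (a,b) has order lcm(ord(a), ord(b)); count pairs with lcm equal to 4.
Enumerating gives 4 such elements.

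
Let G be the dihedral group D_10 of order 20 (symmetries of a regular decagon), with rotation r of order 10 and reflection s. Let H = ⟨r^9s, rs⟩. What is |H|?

10

|⟨r^9s⟩| = 2 and |⟨rs⟩| = 2, so |H| is a multiple of lcm(2, 2) = 2 and divides |G| = 20.
Closing under the operation: H = {e, r^2, r^4, r^6, r^8, rs, r^3s, r^5s, r^7s, r^9s}, so |H| = 10.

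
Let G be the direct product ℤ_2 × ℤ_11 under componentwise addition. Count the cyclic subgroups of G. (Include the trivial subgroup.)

A cyclic subgroup of order d is generated by each of its φ(d) elements of order d, so the cyclic subgroups of order d number (#elements of order d)/φ(d).
Cyclic subgroups by order — order 1: 1; order 2: 1; order 11: 1; order 22: 1.
Total: 4.

4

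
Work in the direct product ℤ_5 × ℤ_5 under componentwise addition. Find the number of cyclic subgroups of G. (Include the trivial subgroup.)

7

A cyclic subgroup of order d is generated by each of its φ(d) elements of order d, so the cyclic subgroups of order d number (#elements of order d)/φ(d).
Cyclic subgroups by order — order 1: 1; order 5: 6.
Total: 7.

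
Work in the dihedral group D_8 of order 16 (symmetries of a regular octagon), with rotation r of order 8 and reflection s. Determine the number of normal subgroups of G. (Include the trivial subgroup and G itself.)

G has 19 subgroups. Checking conjugation-invariance by order — order 1: 1/1 normal; order 2: 1/9 normal; order 4: 1/5 normal; order 8: 3/3 normal; order 16: 1/1 normal.
Total normal subgroups: 7.

7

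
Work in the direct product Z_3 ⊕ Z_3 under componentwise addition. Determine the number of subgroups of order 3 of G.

|G| = 9 and 3 | 9, so subgroups of order 3 are possible by Lagrange.
The subgroups of order 3 are: {(0,0), (0,1), (0,2)}; {(0,0), (1,0), (2,0)}; {(0,0), (1,1), (2,2)}; {(0,0), (1,2), (2,1)}.
So G has 4 subgroups of order 3.

4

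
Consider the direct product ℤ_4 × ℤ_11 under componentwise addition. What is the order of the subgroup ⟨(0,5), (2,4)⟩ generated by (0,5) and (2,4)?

|⟨(0,5)⟩| = 11 and |⟨(2,4)⟩| = 22, so |H| is a multiple of lcm(11, 22) = 22 and divides |G| = 44.
Closing under the operation: H = {(0,0), (0,1), (0,2), (0,3), (0,4), (0,5), (0,6), (0,7), (0,8), (0,9), (0,10), (2,0), (2,1), (2,2), (2,3), (2,4), (2,5), (2,6), (2,7), (2,8), (2,9), (2,10)}, so |H| = 22.

22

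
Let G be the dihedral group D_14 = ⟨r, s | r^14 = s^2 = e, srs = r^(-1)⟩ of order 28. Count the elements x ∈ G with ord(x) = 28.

0

No element of G has order 28 (even though 28 | 28).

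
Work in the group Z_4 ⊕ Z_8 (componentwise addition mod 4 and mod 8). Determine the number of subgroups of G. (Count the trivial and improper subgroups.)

22

|G| = 32, so by Lagrange every subgroup order divides 32. Divisors: 1, 2, 4, 8, 16, 32.
Subgroups by order — order 1: 1; order 2: 3; order 4: 7; order 8: 7; order 16: 3; order 32: 1.
Total: 1 + 3 + 7 + 7 + 3 + 1 = 22.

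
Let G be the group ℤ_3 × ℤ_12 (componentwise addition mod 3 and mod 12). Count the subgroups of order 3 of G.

4

|G| = 36 and 3 | 36, so subgroups of order 3 are possible by Lagrange.
The subgroups of order 3 are: {(0,0), (0,4), (0,8)}; {(0,0), (1,0), (2,0)}; {(0,0), (1,4), (2,8)}; {(0,0), (1,8), (2,4)}.
So G has 4 subgroups of order 3.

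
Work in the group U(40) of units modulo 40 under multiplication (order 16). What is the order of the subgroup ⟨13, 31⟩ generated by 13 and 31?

|⟨13⟩| = 4 and |⟨31⟩| = 2, so |H| is a multiple of lcm(4, 2) = 4 and divides |G| = 16.
Closing under the operation: H = {1, 3, 9, 13, 27, 31, 37, 39}, so |H| = 8.

8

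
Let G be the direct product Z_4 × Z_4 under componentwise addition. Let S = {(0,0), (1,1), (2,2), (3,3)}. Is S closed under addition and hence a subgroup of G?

Yes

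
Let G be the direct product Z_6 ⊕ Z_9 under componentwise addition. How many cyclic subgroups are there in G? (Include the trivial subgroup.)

Each element a generates a cyclic subgroup ⟨a⟩; distinct elements may generate the same one (a cyclic group of order d has φ(d) generators).
Cyclic subgroups by order — order 1: 1; order 2: 1; order 3: 4; order 6: 4; order 9: 3; order 18: 3.
Total: 16.

16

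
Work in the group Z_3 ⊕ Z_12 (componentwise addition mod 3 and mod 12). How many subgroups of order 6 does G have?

4

|G| = 36 and 6 | 36, so subgroups of order 6 are possible by Lagrange.
The subgroups of order 6 are: {(0,0), (0,2), (0,4), (0,6), (0,8), (0,10)}; {(0,0), (0,6), (1,0), (1,6), (2,0), (2,6)}; {(0,0), (0,6), (1,4), (1,10), (2,2), (2,8)}; {(0,0), (0,6), (1,2), (1,8), (2,4), (2,10)}.
So G has 4 subgroups of order 6.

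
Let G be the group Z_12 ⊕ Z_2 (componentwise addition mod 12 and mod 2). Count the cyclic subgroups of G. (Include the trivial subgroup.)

12

Each element a generates a cyclic subgroup ⟨a⟩; distinct elements may generate the same one (a cyclic group of order d has φ(d) generators).
Cyclic subgroups by order — order 1: 1; order 2: 3; order 3: 1; order 4: 2; order 6: 3; order 12: 2.
Total: 12.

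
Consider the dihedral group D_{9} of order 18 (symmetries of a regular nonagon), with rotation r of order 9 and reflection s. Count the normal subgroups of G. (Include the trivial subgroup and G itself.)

G has 16 subgroups. Checking conjugation-invariance by order — order 1: 1/1 normal; order 2: 0/9 normal; order 3: 1/1 normal; order 6: 0/3 normal; order 9: 1/1 normal; order 18: 1/1 normal.
Total normal subgroups: 4.

4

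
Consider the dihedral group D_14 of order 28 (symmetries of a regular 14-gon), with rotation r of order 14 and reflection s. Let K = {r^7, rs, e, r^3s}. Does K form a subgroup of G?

No

Closure fails: r^3s · rs = r^2 ∉ K. So K is not a subgroup.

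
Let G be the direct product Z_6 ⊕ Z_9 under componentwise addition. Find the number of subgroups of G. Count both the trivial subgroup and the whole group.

20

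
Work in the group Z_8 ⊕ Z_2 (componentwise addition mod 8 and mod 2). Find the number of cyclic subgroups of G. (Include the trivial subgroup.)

8

Each element a generates a cyclic subgroup ⟨a⟩; distinct elements may generate the same one (a cyclic group of order d has φ(d) generators).
Cyclic subgroups by order — order 1: 1; order 2: 3; order 4: 2; order 8: 2.
Total: 8.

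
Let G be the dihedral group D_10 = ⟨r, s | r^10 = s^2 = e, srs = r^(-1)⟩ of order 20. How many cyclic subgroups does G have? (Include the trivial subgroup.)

Each element a generates a cyclic subgroup ⟨a⟩; distinct elements may generate the same one (a cyclic group of order d has φ(d) generators).
Cyclic subgroups by order — order 1: 1; order 2: 11; order 5: 1; order 10: 1.
Total: 14.

14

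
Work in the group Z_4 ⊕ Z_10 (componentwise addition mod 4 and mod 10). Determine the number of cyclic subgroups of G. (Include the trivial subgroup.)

A cyclic subgroup of order d is generated by each of its φ(d) elements of order d, so the cyclic subgroups of order d number (#elements of order d)/φ(d).
Cyclic subgroups by order — order 1: 1; order 2: 3; order 4: 2; order 5: 1; order 10: 3; order 20: 2.
Total: 12.

12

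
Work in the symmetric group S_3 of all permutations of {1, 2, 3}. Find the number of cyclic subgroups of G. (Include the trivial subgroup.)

5

A cyclic subgroup of order d is generated by each of its φ(d) elements of order d, so the cyclic subgroups of order d number (#elements of order d)/φ(d).
Cyclic subgroups by order — order 1: 1; order 2: 3; order 3: 1.
Total: 5.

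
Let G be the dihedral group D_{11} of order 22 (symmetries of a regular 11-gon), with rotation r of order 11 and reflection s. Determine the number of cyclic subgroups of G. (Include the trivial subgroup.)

Group the elements of G by the cyclic subgroup they generate; each cyclic subgroup of order d accounts for φ(d) elements.
Cyclic subgroups by order — order 1: 1; order 2: 11; order 11: 1.
Total: 13.

13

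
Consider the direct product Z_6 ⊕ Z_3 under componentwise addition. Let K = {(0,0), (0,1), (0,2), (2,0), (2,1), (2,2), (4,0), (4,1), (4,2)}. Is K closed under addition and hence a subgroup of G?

Yes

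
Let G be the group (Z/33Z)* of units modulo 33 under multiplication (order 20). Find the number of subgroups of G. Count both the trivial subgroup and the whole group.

|G| = 20, so by Lagrange every subgroup order divides 20. Divisors: 1, 2, 4, 5, 10, 20.
Subgroups by order — order 1: 1; order 2: 3; order 4: 1; order 5: 1; order 10: 3; order 20: 1.
Total: 1 + 3 + 1 + 1 + 3 + 1 = 10.

10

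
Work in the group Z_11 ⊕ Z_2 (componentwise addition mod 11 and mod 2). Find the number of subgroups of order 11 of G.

1

|G| = 22 and 11 | 22, so subgroups of order 11 are possible by Lagrange.
The subgroups of order 11 are: {(0,0), (1,0), (2,0), (3,0), (4,0), (5,0), (6,0), (7,0), (8,0), (9,0), (10,0)}.
So G has 1 subgroup of order 11.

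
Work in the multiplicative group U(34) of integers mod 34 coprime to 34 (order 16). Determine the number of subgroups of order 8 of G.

|G| = 16 and 8 | 16, so subgroups of order 8 are possible by Lagrange.
The subgroups of order 8 are: {1, 9, 13, 15, 19, 21, 25, 33}.
So G has 1 subgroup of order 8.

1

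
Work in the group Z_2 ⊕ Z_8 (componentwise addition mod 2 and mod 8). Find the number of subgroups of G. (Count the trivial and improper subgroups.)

|G| = 16, so by Lagrange every subgroup order divides 16. Divisors: 1, 2, 4, 8, 16.
Subgroups by order — order 1: 1; order 2: 3; order 4: 3; order 8: 3; order 16: 1.
Total: 1 + 3 + 3 + 3 + 1 = 11.

11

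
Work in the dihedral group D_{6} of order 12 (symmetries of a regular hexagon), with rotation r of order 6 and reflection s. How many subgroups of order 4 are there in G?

|G| = 12 and 4 | 12, so subgroups of order 4 are possible by Lagrange.
The subgroups of order 4 are: {e, r^3, r^2s, r^5s}; {e, r^3, s, r^3s}; {e, r^3, rs, r^4s}.
So G has 3 subgroups of order 4.

3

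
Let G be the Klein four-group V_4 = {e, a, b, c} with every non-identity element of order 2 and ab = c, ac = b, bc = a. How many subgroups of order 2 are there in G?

3

|G| = 4 and 2 | 4, so subgroups of order 2 are possible by Lagrange.
The subgroups of order 2 are: {e, a}; {e, b}; {e, c}.
So G has 3 subgroups of order 2.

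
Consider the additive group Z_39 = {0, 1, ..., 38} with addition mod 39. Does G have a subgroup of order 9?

9 does not divide |G| = 39, so by Lagrange no subgroup of order 9 exists.

No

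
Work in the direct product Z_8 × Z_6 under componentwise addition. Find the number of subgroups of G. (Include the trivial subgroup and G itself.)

|G| = 48, so by Lagrange every subgroup order divides 48. Divisors: 1, 2, 3, 4, 6, 8, 12, 16, 24, 48.
Subgroups by order — order 1: 1; order 2: 3; order 3: 1; order 4: 3; order 6: 3; order 8: 3; order 12: 3; order 16: 1; order 24: 3; order 48: 1.
Total: 1 + 3 + 1 + 3 + 3 + 3 + 3 + 1 + 3 + 1 = 22.

22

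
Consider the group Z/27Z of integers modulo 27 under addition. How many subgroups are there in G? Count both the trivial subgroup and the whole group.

4

Subgroups of the cyclic group Z/27Z correspond bijectively to divisors of 27.
Divisors of 27: 1, 3, 9, 27.
So Z/27Z has 4 subgroups.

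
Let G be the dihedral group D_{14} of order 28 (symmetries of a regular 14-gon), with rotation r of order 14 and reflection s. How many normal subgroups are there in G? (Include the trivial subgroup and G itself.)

G has 28 subgroups. Checking conjugation-invariance by order — order 1: 1/1 normal; order 2: 1/15 normal; order 4: 0/7 normal; order 7: 1/1 normal; order 14: 3/3 normal; order 28: 1/1 normal.
Total normal subgroups: 7.

7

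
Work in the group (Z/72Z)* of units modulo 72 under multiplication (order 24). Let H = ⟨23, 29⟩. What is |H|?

12

|⟨23⟩| = 6 and |⟨29⟩| = 6, so |H| is a multiple of lcm(6, 6) = 6 and divides |G| = 24.
Closing under the operation: H = {1, 5, 19, 23, 25, 29, 43, 47, 49, 53, 67, 71}, so |H| = 12.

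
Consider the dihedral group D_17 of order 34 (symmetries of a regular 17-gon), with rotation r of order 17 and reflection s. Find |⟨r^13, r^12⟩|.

17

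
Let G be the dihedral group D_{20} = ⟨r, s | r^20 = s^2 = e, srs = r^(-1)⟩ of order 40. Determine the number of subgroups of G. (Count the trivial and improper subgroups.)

48

|G| = 40, so by Lagrange every subgroup order divides 40. Divisors: 1, 2, 4, 5, 8, 10, 20, 40.
Subgroups by order — order 1: 1; order 2: 21; order 4: 11; order 5: 1; order 8: 5; order 10: 5; order 20: 3; order 40: 1.
Total: 1 + 21 + 11 + 1 + 5 + 5 + 3 + 1 = 48.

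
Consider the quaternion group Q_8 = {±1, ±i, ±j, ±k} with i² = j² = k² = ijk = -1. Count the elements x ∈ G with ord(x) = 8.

No element of G has order 8 (even though 8 | 8).

0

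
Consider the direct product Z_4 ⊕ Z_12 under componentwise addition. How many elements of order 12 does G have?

24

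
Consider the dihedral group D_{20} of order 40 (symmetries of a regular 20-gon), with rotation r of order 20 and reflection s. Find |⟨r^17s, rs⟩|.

10

|⟨r^17s⟩| = 2 and |⟨rs⟩| = 2, so |H| is a multiple of lcm(2, 2) = 2 and divides |G| = 40.
Closing under the operation: H = {e, r^4, r^8, r^12, r^16, rs, r^5s, r^9s, r^13s, r^17s}, so |H| = 10.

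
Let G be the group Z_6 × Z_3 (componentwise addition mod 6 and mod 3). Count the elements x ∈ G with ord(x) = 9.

0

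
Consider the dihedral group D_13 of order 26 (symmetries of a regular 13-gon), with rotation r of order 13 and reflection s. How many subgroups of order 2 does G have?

|G| = 26 and 2 | 26, so subgroups of order 2 are possible by Lagrange.
The subgroups of order 2 are: {e, r^10s}; {e, r^11s}; {e, r^12s}; {e, r^2s}; … (13 in all).
So G has 13 subgroups of order 2.

13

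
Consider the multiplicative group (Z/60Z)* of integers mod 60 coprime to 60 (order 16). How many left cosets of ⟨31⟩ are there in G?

8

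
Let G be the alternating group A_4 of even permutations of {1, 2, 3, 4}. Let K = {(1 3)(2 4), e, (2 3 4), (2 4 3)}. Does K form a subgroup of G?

No

Closure fails: (2 4 3) ∘ (1 3)(2 4) = (1 2 3) ∉ K. So K is not a subgroup.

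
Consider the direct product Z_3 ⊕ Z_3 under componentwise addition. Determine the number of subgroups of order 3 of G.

4

|G| = 9 and 3 | 9, so subgroups of order 3 are possible by Lagrange.
The subgroups of order 3 are: {(0,0), (0,1), (0,2)}; {(0,0), (1,0), (2,0)}; {(0,0), (1,1), (2,2)}; {(0,0), (1,2), (2,1)}.
So G has 4 subgroups of order 3.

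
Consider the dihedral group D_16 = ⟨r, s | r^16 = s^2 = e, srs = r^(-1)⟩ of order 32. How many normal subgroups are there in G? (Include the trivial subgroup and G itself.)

8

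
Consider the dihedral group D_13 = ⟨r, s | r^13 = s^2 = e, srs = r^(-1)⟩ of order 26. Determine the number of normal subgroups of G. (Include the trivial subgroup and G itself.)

G has 16 subgroups. Checking conjugation-invariance by order — order 1: 1/1 normal; order 2: 0/13 normal; order 13: 1/1 normal; order 26: 1/1 normal.
Total normal subgroups: 3.

3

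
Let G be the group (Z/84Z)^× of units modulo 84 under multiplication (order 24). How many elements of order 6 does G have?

14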